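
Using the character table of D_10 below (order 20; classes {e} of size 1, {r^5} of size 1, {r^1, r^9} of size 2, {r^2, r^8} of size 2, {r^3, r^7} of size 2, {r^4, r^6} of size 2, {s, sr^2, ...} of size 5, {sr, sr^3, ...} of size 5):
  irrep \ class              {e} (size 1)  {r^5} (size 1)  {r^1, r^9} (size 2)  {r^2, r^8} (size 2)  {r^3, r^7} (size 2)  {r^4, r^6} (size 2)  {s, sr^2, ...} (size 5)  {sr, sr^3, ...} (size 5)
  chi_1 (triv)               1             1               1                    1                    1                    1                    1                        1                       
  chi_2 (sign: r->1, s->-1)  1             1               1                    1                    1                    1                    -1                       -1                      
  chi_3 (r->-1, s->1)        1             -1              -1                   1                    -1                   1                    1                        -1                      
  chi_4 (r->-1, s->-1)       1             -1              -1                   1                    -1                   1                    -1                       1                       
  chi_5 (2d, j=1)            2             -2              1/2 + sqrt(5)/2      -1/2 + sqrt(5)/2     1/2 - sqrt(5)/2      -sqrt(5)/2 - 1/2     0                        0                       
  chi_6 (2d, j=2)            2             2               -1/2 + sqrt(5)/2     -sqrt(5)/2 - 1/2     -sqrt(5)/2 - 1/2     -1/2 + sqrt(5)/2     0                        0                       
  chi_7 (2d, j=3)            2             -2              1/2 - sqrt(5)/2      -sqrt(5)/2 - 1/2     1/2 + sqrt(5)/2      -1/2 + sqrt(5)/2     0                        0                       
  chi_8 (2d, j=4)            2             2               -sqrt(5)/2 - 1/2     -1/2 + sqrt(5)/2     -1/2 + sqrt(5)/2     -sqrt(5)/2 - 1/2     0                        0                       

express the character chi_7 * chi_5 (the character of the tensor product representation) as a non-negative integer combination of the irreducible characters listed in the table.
chi_7 tensor chi_5 = chi_6 + chi_8 (all other irreducibles have multiplicity 0).

Argument: The character of a tensor product is the pointwise product (chi_7 * chi_5)(C) = chi_7(C) * chi_5(C):
  {e}: (2)*(2), {r^5}: (-2)*(-2), {r^1, r^9}: (1/2 - sqrt(5)/2)*(1/2 + sqrt(5)/2), {r^2, r^8}: (-sqrt(5)/2 - 1/2)*(-1/2 + sqrt(5)/2), {r^3, r^7}: (1/2 + sqrt(5)/2)*(1/2 - sqrt(5)/2), {r^4, r^6}: (-1/2 + sqrt(5)/2)*(-sqrt(5)/2 - 1/2), {s, sr^2, ...}: (0)*(0), {sr, sr^3, ...}: (0)*(0)
so (chi_7 * chi_5) takes values
  {e} -> 4, {r^5} -> 4, {r^1, r^9} -> -1, {r^2, r^8} -> -1, {r^3, r^7} -> -1, {r^4, r^6} -> -1, {s, sr^2, ...} -> 0, {sr, sr^3, ...} -> 0.
Now take the inner product of this character with each irreducible chi from the table, <chi_7*chi_5, chi> = (1/20) sum_C |C| (chi_7*chi_5)(C) conj(chi(C)):
  <chi_7*chi_5, chi_1> = (1/20)[1*(4)*conj(1) + 1*(4)*conj(1) + 2*(-1)*conj(1) + 2*(-1)*conj(1) + 2*(-1)*conj(1) + 2*(-1)*conj(1) + 5*(0)*conj(1) + 5*(0)*conj(1)]
      = (1/20)[(4) + (4) + (-2) + (-2) + (-2) + (-2) + (0) + (0)] = 0/20 = 0
  <chi_7*chi_5, chi_2> = (1/20)[1*(4)*conj(1) + 1*(4)*conj(1) + 2*(-1)*conj(1) + 2*(-1)*conj(1) + 2*(-1)*conj(1) + 2*(-1)*conj(1) + 5*(0)*conj(-1) + 5*(0)*conj(-1)]
      = (1/20)[(4) + (4) + (-2) + (-2) + (-2) + (-2) + (0) + (0)] = 0/20 = 0
  <chi_7*chi_5, chi_3> = (1/20)[1*(4)*conj(1) + 1*(4)*conj(-1) + 2*(-1)*conj(-1) + 2*(-1)*conj(1) + 2*(-1)*conj(-1) + 2*(-1)*conj(1) + 5*(0)*conj(1) + 5*(0)*conj(-1)]
      = (1/20)[(4) + (-4) + (2) + (-2) + (2) + (-2) + (0) + (0)] = 0/20 = 0
  <chi_7*chi_5, chi_4> = (1/20)[1*(4)*conj(1) + 1*(4)*conj(-1) + 2*(-1)*conj(-1) + 2*(-1)*conj(1) + 2*(-1)*conj(-1) + 2*(-1)*conj(1) + 5*(0)*conj(-1) + 5*(0)*conj(1)]
      = (1/20)[(4) + (-4) + (2) + (-2) + (2) + (-2) + (0) + (0)] = 0/20 = 0
  <chi_7*chi_5, chi_5> = (1/20)[1*(4)*conj(2) + 1*(4)*conj(-2) + 2*(-1)*conj(1/2 + sqrt(5)/2) + 2*(-1)*conj(-1/2 + sqrt(5)/2) + 2*(-1)*conj(1/2 - sqrt(5)/2) + 2*(-1)*conj(-sqrt(5)/2 - 1/2) + 5*(0)*conj(0) + 5*(0)*conj(0)]
      = (1/20)[(8) + (-8) + (-sqrt(5) - 1) + (1 - sqrt(5)) + (-1 + sqrt(5)) + (1 + sqrt(5)) + (0) + (0)] = 0/20 = 0
  <chi_7*chi_5, chi_6> = (1/20)[1*(4)*conj(2) + 1*(4)*conj(2) + 2*(-1)*conj(-1/2 + sqrt(5)/2) + 2*(-1)*conj(-sqrt(5)/2 - 1/2) + 2*(-1)*conj(-sqrt(5)/2 - 1/2) + 2*(-1)*conj(-1/2 + sqrt(5)/2) + 5*(0)*conj(0) + 5*(0)*conj(0)]
      = (1/20)[(8) + (8) + (1 - sqrt(5)) + (1 + sqrt(5)) + (1 + sqrt(5)) + (1 - sqrt(5)) + (0) + (0)] = 20/20 = 1
  <chi_7*chi_5, chi_7> = (1/20)[1*(4)*conj(2) + 1*(4)*conj(-2) + 2*(-1)*conj(1/2 - sqrt(5)/2) + 2*(-1)*conj(-sqrt(5)/2 - 1/2) + 2*(-1)*conj(1/2 + sqrt(5)/2) + 2*(-1)*conj(-1/2 + sqrt(5)/2) + 5*(0)*conj(0) + 5*(0)*conj(0)]
      = (1/20)[(8) + (-8) + (-1 + sqrt(5)) + (1 + sqrt(5)) + (-sqrt(5) - 1) + (1 - sqrt(5)) + (0) + (0)] = 0/20 = 0
  <chi_7*chi_5, chi_8> = (1/20)[1*(4)*conj(2) + 1*(4)*conj(2) + 2*(-1)*conj(-sqrt(5)/2 - 1/2) + 2*(-1)*conj(-1/2 + sqrt(5)/2) + 2*(-1)*conj(-1/2 + sqrt(5)/2) + 2*(-1)*conj(-sqrt(5)/2 - 1/2) + 5*(0)*conj(0) + 5*(0)*conj(0)]
      = (1/20)[(8) + (8) + (1 + sqrt(5)) + (1 - sqrt(5)) + (1 - sqrt(5)) + (1 + sqrt(5)) + (0) + (0)] = 20/20 = 1
Hence the multiplicities are chi_6: 1, chi_8: 1. Dimension check: dim(chi_7)*dim(chi_5) = 2*2 = 4 and sum (mult * dim) = 1*2 + 1*2 = 4.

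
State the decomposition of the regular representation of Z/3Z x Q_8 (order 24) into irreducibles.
Each irreducible V_i of dimension d_i appears with multiplicity d_i, i.e. rho_reg = (direct sum over all irreducibles V_i) d_i V_i. The irreducible dimensions for Z/3Z x Q_8 are 1, 1, 1, 1, 1, 1, 1, 1, 1, 1, 1, 1, 2, 2, 2: 12 irreducibles of dimension 1, each with multiplicity 1; 3 irreducibles of dimension 2, each with multiplicity 2. Total dimension 12*1*1 + 3*2*2 = 24 = |G|.

Explanation: General theorem: in the regular representation of a finite group G, each irreducible appears with multiplicity equal to its dimension. Check: dim(rho_reg) = sum d_i^2 = 1 + 1 + 1 + 1 + 1 + 1 + 1 + 1 + 1 + 1 + 1 + 1 + 4 + 4 + 4 = 24 = |G|.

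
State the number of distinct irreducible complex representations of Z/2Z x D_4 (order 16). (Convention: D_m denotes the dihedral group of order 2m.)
10

Justification: The number of irreducible complex representations of a finite group equals its number of conjugacy classes. For a direct product, #classes(G x H) = #classes(G) * #classes(H). Z/2Z has 2 classes (abelian), D_4 has 5 classes, so 2 * 5 = 10, so Z/2Z x D_4 (order 16) has exactly 10 irreducible complex representations.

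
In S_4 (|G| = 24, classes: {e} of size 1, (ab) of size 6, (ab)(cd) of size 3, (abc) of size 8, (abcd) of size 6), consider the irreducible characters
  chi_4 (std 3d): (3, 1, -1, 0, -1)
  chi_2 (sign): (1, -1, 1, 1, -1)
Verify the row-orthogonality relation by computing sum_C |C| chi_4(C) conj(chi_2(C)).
Sum = 0; so <chi_4, chi_2> = 0 (distinct irreducibles are orthogonal).

Working: Compute term by term over conjugacy classes (|C| * chi_4(C) * conj(chi_2(C))):
  1*(3)*conj(1) + 6*(1)*conj(-1) + 3*(-1)*conj(1) + 8*(0)*conj(1) + 6*(-1)*conj(-1)
  = (3) + (-6) + (-3) + (0) + (6)
  = 0.
Dividing by |G| = 24 gives 0/24 = 0, matching the row-orthogonality relation <chi_4, chi_2> = [chi_4 = chi_2].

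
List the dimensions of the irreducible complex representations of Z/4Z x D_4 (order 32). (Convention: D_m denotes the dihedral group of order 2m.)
Dimensions: 1, 1, 1, 1, 1, 1, 1, 1, 1, 1, 1, 1, 1, 1, 1, 1, 2, 2, 2, 2

Working: There are 20 irreducibles (= number of conjugacy classes). Their dimensions d_i satisfy sum d_i^2 = |G| = 32: 1 + 1 + 1 + 1 + 1 + 1 + 1 + 1 + 1 + 1 + 1 + 1 + 1 + 1 + 1 + 1 + 4 + 4 + 4 + 4 = 32. (For the product with Z/4Z: each of the 4 1-dim characters of Z/4Z tensors with each irrep of D_4, giving 4 copies of each D_4-dimension.)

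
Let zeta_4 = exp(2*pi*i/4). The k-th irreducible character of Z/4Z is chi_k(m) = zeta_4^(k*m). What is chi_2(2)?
chi_2(2) = zeta_4^4 = 1

Solution. chi_2(2) = zeta_4^(2*2) = zeta_4^4. Since zeta_4^4 = 1, this equals zeta_4^0 = exp(2*pi*i*0/4) = 1.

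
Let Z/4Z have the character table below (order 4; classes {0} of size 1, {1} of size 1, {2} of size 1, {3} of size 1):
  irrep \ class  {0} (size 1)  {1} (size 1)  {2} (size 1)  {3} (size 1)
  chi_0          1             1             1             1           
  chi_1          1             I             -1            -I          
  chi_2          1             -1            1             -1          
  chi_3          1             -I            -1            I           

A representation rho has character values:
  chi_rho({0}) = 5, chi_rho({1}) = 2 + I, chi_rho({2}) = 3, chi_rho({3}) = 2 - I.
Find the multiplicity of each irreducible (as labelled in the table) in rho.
Multiplicities: chi_0: 3, chi_1: 1, chi_2: 1, chi_3: 0.

Working: Use <chi_rho, chi> = (1/|G|) sum_C |C| * chi_rho(C) * conj(chi(C)) with |G| = 4 for each irreducible chi in the table:
  <chi_rho, chi_0> = (1/4)[1*(5)*conj(1) + 1*(2 + I)*conj(1) + 1*(3)*conj(1) + 1*(2 - I)*conj(1)]
      = (1/4)[(5) + (2 + I) + (3) + (2 - I)] = 12/4 = 3
  <chi_rho, chi_1> = (1/4)[1*(5)*conj(1) + 1*(2 + I)*conj(I) + 1*(3)*conj(-1) + 1*(2 - I)*conj(-I)]
      = (1/4)[(5) + (1 - 2*I) + (-3) + (1 + 2*I)] = 4/4 = 1
  <chi_rho, chi_2> = (1/4)[1*(5)*conj(1) + 1*(2 + I)*conj(-1) + 1*(3)*conj(1) + 1*(2 - I)*conj(-1)]
      = (1/4)[(5) + (-2 - I) + (3) + (-2 + I)] = 4/4 = 1
  <chi_rho, chi_3> = (1/4)[1*(5)*conj(1) + 1*(2 + I)*conj(-I) + 1*(3)*conj(-1) + 1*(2 - I)*conj(I)]
      = (1/4)[(5) + (-1 + 2*I) + (-3) + (-1 - 2*I)] = 0/4 = 0
(Exp terms are combined using exp(i*s)*conj(exp(i*t)) = exp(i*(s-t)), and sums of them are collapsed using the identity that for every m > 1 the m distinct m-th roots of unity sum to 0, e.g. 1 + exp(2*I*pi/3) + exp(-2*I*pi/3) = 0.)
Dimension check: dim(rho) = sum (mult * dim) = 3*1 + 1*1 + 1*1 + 0*1 = 5 = chi_rho(e) = 5.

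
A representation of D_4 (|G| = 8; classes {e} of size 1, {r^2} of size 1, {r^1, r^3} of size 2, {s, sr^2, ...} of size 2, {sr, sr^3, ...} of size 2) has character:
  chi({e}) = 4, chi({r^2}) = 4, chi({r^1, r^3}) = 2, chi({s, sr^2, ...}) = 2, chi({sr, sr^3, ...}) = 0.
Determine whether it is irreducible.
Not irreducible (reducible): <chi, chi> = 6 > 1.

Explanation: <chi, chi> = (1/|G|) sum_C |C| * |chi(C)|^2 = (1/8)[1*|4|^2 + 1*|4|^2 + 2*|2|^2 + 2*|2|^2 + 2*|0|^2]
  = (1/8)[(16) + (16) + (8) + (8) + (0)] = 48/8 = 6.
A character is irreducible iff <chi, chi> = 1, so this representation is reducible.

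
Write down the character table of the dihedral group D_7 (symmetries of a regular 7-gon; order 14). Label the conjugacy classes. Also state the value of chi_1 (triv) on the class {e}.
Conjugacy classes: {e} of size 1, {r^1, r^6} of size 2, {r^2, r^5} of size 2, {r^3, r^4} of size 2, {s, sr, ..., sr^6} of size 7.
Character table:
  irrep \ class              {e} (size 1)  {r^1, r^6} (size 2)  {r^2, r^5} (size 2)  {r^3, r^4} (size 2)  {s, sr, ..., sr^6} (size 7)
  chi_1 (triv)               1             1                    1                    1                    1                          
  chi_2 (sign: r->1, s->-1)  1             1                    1                    1                    -1                         
  chi_3 (2d, j=1)            2             2*cos(2*pi/7)        -2*cos(3*pi/7)       -2*cos(pi/7)         0                          
  chi_4 (2d, j=2)            2             -2*cos(3*pi/7)       -2*cos(pi/7)         2*cos(2*pi/7)        0                          
  chi_5 (2d, j=3)            2             -2*cos(pi/7)         2*cos(2*pi/7)        -2*cos(3*pi/7)       0                          

Spot check: chi_1 (triv) on {e} = 1.

Why: D_7 has order 2*7 = 14 with 5 conjugacy classes, hence 5 irreducibles. Sum of squared dims 1 + 1 + 4 + 4 + 4 = 14 = |G|. Linear characters come from the abelianisation; the 2-dimensional irreps have character r^k -> 2*cos(2*pi*j*k/7), reflections -> 0.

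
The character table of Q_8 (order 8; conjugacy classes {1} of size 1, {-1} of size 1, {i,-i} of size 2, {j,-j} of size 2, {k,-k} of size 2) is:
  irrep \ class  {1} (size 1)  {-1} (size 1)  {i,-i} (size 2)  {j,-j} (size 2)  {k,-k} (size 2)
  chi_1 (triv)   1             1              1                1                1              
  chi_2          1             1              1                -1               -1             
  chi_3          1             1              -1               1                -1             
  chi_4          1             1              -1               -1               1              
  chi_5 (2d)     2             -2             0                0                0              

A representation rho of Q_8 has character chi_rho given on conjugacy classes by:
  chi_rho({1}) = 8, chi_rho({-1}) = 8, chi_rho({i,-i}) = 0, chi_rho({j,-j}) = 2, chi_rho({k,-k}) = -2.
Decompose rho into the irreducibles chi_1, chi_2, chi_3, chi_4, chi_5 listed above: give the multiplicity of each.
Multiplicities: chi_1: 2, chi_2: 2, chi_3: 3, chi_4: 1, chi_5: 0.

Argument: Use <chi_rho, chi> = (1/|G|) sum_C |C| * chi_rho(C) * conj(chi(C)) with |G| = 8 for each irreducible chi in the table:
  <chi_rho, chi_1> = (1/8)[1*(8)*conj(1) + 1*(8)*conj(1) + 2*(0)*conj(1) + 2*(2)*conj(1) + 2*(-2)*conj(1)]
      = (1/8)[(8) + (8) + (0) + (4) + (-4)] = 16/8 = 2
  <chi_rho, chi_2> = (1/8)[1*(8)*conj(1) + 1*(8)*conj(1) + 2*(0)*conj(1) + 2*(2)*conj(-1) + 2*(-2)*conj(-1)]
      = (1/8)[(8) + (8) + (0) + (-4) + (4)] = 16/8 = 2
  <chi_rho, chi_3> = (1/8)[1*(8)*conj(1) + 1*(8)*conj(1) + 2*(0)*conj(-1) + 2*(2)*conj(1) + 2*(-2)*conj(-1)]
      = (1/8)[(8) + (8) + (0) + (4) + (4)] = 24/8 = 3
  <chi_rho, chi_4> = (1/8)[1*(8)*conj(1) + 1*(8)*conj(1) + 2*(0)*conj(-1) + 2*(2)*conj(-1) + 2*(-2)*conj(1)]
      = (1/8)[(8) + (8) + (0) + (-4) + (-4)] = 8/8 = 1
  <chi_rho, chi_5> = (1/8)[1*(8)*conj(2) + 1*(8)*conj(-2) + 2*(0)*conj(0) + 2*(2)*conj(0) + 2*(-2)*conj(0)]
      = (1/8)[(16) + (-16) + (0) + (0) + (0)] = 0/8 = 0
Dimension check: dim(rho) = sum (mult * dim) = 2*1 + 2*1 + 3*1 + 1*1 + 0*2 = 8 = chi_rho(e) = 8.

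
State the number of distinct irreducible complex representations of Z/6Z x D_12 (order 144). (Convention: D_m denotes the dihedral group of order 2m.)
54

The number of irreducible complex representations of a finite group equals its number of conjugacy classes. For a direct product, #classes(G x H) = #classes(G) * #classes(H). Z/6Z has 6 classes (abelian), D_12 has 9 classes, so 6 * 9 = 54, so Z/6Z x D_12 (order 144) has exactly 54 irreducible complex representations.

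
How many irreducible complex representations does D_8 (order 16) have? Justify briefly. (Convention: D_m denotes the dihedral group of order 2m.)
7

Explanation: The number of irreducible complex representations of a finite group equals its number of conjugacy classes. D_8 has 7 conjugacy classes (n/2 + 3 for n even), so D_8 (order 16) has exactly 7 irreducible complex representations.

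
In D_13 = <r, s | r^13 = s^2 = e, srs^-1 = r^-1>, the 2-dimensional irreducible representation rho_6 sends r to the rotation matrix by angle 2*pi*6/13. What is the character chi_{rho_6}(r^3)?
chi_{rho_6}(r^3) = 2*cos(2*pi*6*3/13) = -2*cos(3*pi/13)

Details: rho_6(r^3) is rotation by angle 2*pi*6*3/13, whose trace is 2*cos(2*pi*6*3/13) = -2*cos(3*pi/13).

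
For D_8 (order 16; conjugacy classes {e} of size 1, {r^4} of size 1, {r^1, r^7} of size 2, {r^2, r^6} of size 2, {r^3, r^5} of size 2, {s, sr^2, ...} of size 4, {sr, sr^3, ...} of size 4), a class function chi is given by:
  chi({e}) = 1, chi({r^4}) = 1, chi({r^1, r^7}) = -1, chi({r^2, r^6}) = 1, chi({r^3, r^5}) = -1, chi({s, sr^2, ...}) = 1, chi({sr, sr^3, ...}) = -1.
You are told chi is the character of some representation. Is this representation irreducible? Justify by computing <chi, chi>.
Irreducible: <chi, chi> = 1.

Explanation: <chi, chi> = (1/|G|) sum_C |C| * |chi(C)|^2 = (1/16)[1*|1|^2 + 1*|1|^2 + 2*|-1|^2 + 2*|1|^2 + 2*|-1|^2 + 4*|1|^2 + 4*|-1|^2]
  = (1/16)[(1) + (1) + (2) + (2) + (2) + (4) + (4)] = 16/16 = 1.
A character is irreducible iff <chi, chi> = 1, so this representation is irreducible.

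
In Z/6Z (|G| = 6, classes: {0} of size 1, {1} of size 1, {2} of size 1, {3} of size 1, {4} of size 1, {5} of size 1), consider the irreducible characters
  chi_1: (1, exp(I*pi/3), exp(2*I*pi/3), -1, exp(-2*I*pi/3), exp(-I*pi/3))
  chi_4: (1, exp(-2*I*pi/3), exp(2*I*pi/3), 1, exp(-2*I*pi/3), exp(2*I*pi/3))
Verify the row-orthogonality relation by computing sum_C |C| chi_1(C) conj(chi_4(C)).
Sum = 0; so <chi_1, chi_4> = 0 (distinct irreducibles are orthogonal).

Working: Compute term by term over conjugacy classes (|C| * chi_1(C) * conj(chi_4(C))):
  1*(1)*conj(1) + 1*(exp(I*pi/3))*conj(exp(-2*I*pi/3)) + 1*(exp(2*I*pi/3))*conj(exp(2*I*pi/3)) + 1*(-1)*conj(1) + 1*(exp(-2*I*pi/3))*conj(exp(-2*I*pi/3)) + 1*(exp(-I*pi/3))*conj(exp(2*I*pi/3))
  = (1) + (-1) + (1) + (-1) + (1) + (-1)
  = 0.
(Exp terms are combined using exp(i*s)*conj(exp(i*t)) = exp(i*(s-t)), and sums of them are collapsed using the identity that for every m > 1 the m distinct m-th roots of unity sum to 0, e.g. 1 + exp(2*I*pi/3) + exp(-2*I*pi/3) = 0.)
Dividing by |G| = 6 gives 0/6 = 0, matching the row-orthogonality relation <chi_1, chi_4> = [chi_1 = chi_4].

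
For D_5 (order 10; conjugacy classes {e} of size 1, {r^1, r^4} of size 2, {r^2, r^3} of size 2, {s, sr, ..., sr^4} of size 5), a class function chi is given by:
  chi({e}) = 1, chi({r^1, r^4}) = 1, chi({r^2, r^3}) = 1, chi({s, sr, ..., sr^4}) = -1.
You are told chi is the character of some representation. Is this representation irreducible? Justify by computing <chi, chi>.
Irreducible: <chi, chi> = 1.

Derivation: <chi, chi> = (1/|G|) sum_C |C| * |chi(C)|^2 = (1/10)[1*|1|^2 + 2*|1|^2 + 2*|1|^2 + 5*|-1|^2]
  = (1/10)[(1) + (2) + (2) + (5)] = 10/10 = 1.
A character is irreducible iff <chi, chi> = 1, so this representation is irreducible.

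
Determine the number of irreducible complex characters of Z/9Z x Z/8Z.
72

Solution. The number of irreducible complex representations of a finite group equals its number of conjugacy classes. Z/9Z x Z/8Z is abelian of order 72, so every element is its own conjugacy class: 72 classes, so Z/9Z x Z/8Z (order 72) has exactly 72 irreducible complex representations.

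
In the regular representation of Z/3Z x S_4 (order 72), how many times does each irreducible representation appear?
Each irreducible V_i of dimension d_i appears with multiplicity d_i, i.e. rho_reg = (direct sum over all irreducibles V_i) d_i V_i. The irreducible dimensions for Z/3Z x S_4 are 1, 1, 1, 1, 1, 1, 2, 2, 2, 3, 3, 3, 3, 3, 3: 6 irreducibles of dimension 1, each with multiplicity 1; 3 irreducibles of dimension 2, each with multiplicity 2; 6 irreducibles of dimension 3, each with multiplicity 3. Total dimension 6*1*1 + 3*2*2 + 6*3*3 = 72 = |G|.

Proof sketch: General theorem: in the regular representation of a finite group G, each irreducible appears with multiplicity equal to its dimension. Check: dim(rho_reg) = sum d_i^2 = 1 + 1 + 1 + 1 + 1 + 1 + 4 + 4 + 4 + 9 + 9 + 9 + 9 + 9 + 9 = 72 = |G|.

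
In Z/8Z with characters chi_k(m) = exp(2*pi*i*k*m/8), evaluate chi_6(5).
chi_6(5) = zeta_8^30 = -I

Working: chi_6(5) = zeta_8^(6*5) = zeta_8^30. Since zeta_8^8 = 1, this equals zeta_8^6 = exp(2*pi*i*6/8) = -I.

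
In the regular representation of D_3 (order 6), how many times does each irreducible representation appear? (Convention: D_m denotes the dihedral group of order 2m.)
Each irreducible V_i of dimension d_i appears with multiplicity d_i, i.e. rho_reg = (direct sum over all irreducibles V_i) d_i V_i. The irreducible dimensions for D_3 are 1, 1, 2: 2 irreducibles of dimension 1, each with multiplicity 1; 1 irreducible of dimension 2, with multiplicity 2. Total dimension 2*1*1 + 1*2*2 = 6 = |G|.

Reasoning: General theorem: in the regular representation of a finite group G, each irreducible appears with multiplicity equal to its dimension. Check: dim(rho_reg) = sum d_i^2 = 1 + 1 + 4 = 6 = |G|.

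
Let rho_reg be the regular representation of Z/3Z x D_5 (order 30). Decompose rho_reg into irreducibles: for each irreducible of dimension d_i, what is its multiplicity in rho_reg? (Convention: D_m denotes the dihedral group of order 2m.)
Each irreducible V_i of dimension d_i appears with multiplicity d_i, i.e. rho_reg = (direct sum over all irreducibles V_i) d_i V_i. The irreducible dimensions for Z/3Z x D_5 are 1, 1, 1, 1, 1, 1, 2, 2, 2, 2, 2, 2: 6 irreducibles of dimension 1, each with multiplicity 1; 6 irreducibles of dimension 2, each with multiplicity 2. Total dimension 6*1*1 + 6*2*2 = 30 = |G|.

Solution. General theorem: in the regular representation of a finite group G, each irreducible appears with multiplicity equal to its dimension. Check: dim(rho_reg) = sum d_i^2 = 1 + 1 + 1 + 1 + 1 + 1 + 4 + 4 + 4 + 4 + 4 + 4 = 30 = |G|.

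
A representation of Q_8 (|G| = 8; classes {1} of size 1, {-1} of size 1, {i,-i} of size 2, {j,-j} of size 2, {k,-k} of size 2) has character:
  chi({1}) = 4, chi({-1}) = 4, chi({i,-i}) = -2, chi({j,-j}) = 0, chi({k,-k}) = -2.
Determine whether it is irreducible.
Not irreducible (reducible): <chi, chi> = 6 > 1.

Reasoning: <chi, chi> = (1/|G|) sum_C |C| * |chi(C)|^2 = (1/8)[1*|4|^2 + 1*|4|^2 + 2*|-2|^2 + 2*|0|^2 + 2*|-2|^2]
  = (1/8)[(16) + (16) + (8) + (0) + (8)] = 48/8 = 6.
A character is irreducible iff <chi, chi> = 1, so this representation is reducible.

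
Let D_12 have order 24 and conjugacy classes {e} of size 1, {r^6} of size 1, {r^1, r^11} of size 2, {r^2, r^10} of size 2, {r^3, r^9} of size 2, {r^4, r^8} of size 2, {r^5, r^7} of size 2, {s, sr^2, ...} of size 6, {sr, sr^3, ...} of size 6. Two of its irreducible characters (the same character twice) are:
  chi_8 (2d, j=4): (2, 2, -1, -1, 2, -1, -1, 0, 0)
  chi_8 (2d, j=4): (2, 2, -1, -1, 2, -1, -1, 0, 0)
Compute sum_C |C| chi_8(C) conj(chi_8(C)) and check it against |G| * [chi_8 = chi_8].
Sum = 24 = |G| = 24; so <chi_8, chi_8> = 1 (norm-1 confirms irreducibility).

Details: Compute term by term over conjugacy classes (|C| * chi_8(C) * conj(chi_8(C))):
  1*(2)*conj(2) + 1*(2)*conj(2) + 2*(-1)*conj(-1) + 2*(-1)*conj(-1) + 2*(2)*conj(2) + 2*(-1)*conj(-1) + 2*(-1)*conj(-1) + 6*(0)*conj(0) + 6*(0)*conj(0)
  = (4) + (4) + (2) + (2) + (8) + (2) + (2) + (0) + (0)
  = 24.
Dividing by |G| = 24 gives 24/24 = 1, matching the row-orthogonality relation <chi_8, chi_8> = [chi_8 = chi_8].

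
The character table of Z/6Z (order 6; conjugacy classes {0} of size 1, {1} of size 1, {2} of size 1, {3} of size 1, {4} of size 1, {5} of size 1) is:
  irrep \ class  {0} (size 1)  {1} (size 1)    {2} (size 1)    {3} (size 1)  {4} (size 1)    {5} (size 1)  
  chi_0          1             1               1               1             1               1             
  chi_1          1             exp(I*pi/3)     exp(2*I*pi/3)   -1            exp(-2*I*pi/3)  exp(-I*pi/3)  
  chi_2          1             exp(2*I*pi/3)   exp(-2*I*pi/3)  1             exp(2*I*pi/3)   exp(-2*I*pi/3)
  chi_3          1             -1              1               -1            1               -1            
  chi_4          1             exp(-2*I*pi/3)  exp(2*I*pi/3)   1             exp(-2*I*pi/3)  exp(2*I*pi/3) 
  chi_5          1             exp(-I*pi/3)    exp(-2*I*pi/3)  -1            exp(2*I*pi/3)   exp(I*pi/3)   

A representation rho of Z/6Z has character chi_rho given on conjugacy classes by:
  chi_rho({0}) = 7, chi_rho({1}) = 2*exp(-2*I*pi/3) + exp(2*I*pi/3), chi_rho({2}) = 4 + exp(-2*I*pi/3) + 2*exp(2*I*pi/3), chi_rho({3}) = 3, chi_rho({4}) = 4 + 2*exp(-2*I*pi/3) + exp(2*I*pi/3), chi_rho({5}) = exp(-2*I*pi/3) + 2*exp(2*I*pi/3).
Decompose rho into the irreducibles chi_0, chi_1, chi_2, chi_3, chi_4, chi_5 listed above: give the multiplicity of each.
Multiplicities: chi_0: 2, chi_1: 0, chi_2: 1, chi_3: 2, chi_4: 2, chi_5: 0.

Explanation: Use <chi_rho, chi> = (1/|G|) sum_C |C| * chi_rho(C) * conj(chi(C)) with |G| = 6 for each irreducible chi in the table:
  <chi_rho, chi_0> = (1/6)[1*(7)*conj(1) + 1*(2*exp(-2*I*pi/3) + exp(2*I*pi/3))*conj(1) + 1*(4 + exp(-2*I*pi/3) + 2*exp(2*I*pi/3))*conj(1) + 1*(3)*conj(1) + 1*(4 + 2*exp(-2*I*pi/3) + exp(2*I*pi/3))*conj(1) + 1*(exp(-2*I*pi/3) + 2*exp(2*I*pi/3))*conj(1)]
      = (1/6)[(7) + (2*exp(-2*I*pi/3) + exp(2*I*pi/3)) + (4 + exp(-2*I*pi/3) + 2*exp(2*I*pi/3)) + (3) + (4 + 2*exp(-2*I*pi/3) + exp(2*I*pi/3)) + (exp(-2*I*pi/3) + 2*exp(2*I*pi/3))] = 12/6 = 2
  <chi_rho, chi_1> = (1/6)[1*(7)*conj(1) + 1*(2*exp(-2*I*pi/3) + exp(2*I*pi/3))*conj(exp(I*pi/3)) + 1*(4 + exp(-2*I*pi/3) + 2*exp(2*I*pi/3))*conj(exp(2*I*pi/3)) + 1*(3)*conj(-1) + 1*(4 + 2*exp(-2*I*pi/3) + exp(2*I*pi/3))*conj(exp(-2*I*pi/3)) + 1*(exp(-2*I*pi/3) + 2*exp(2*I*pi/3))*conj(exp(-I*pi/3))]
      = (1/6)[(7) + (-2 + exp(I*pi/3)) + (2 + 4*exp(-2*I*pi/3) + exp(2*I*pi/3)) + (-3) + (2 + exp(-2*I*pi/3) + 4*exp(2*I*pi/3)) + (-2 + exp(-I*pi/3))] = 0/6 = 0
  <chi_rho, chi_2> = (1/6)[1*(7)*conj(1) + 1*(2*exp(-2*I*pi/3) + exp(2*I*pi/3))*conj(exp(2*I*pi/3)) + 1*(4 + exp(-2*I*pi/3) + 2*exp(2*I*pi/3))*conj(exp(-2*I*pi/3)) + 1*(3)*conj(1) + 1*(4 + 2*exp(-2*I*pi/3) + exp(2*I*pi/3))*conj(exp(2*I*pi/3)) + 1*(exp(-2*I*pi/3) + 2*exp(2*I*pi/3))*conj(exp(-2*I*pi/3))]
      = (1/6)[(7) + (1 + 2*exp(2*I*pi/3)) + (1 + 2*exp(-2*I*pi/3) + 4*exp(2*I*pi/3)) + (3) + (1 + 4*exp(-2*I*pi/3) + 2*exp(2*I*pi/3)) + (1 + 2*exp(-2*I*pi/3))] = 6/6 = 1
  <chi_rho, chi_3> = (1/6)[1*(7)*conj(1) + 1*(2*exp(-2*I*pi/3) + exp(2*I*pi/3))*conj(-1) + 1*(4 + exp(-2*I*pi/3) + 2*exp(2*I*pi/3))*conj(1) + 1*(3)*conj(-1) + 1*(4 + 2*exp(-2*I*pi/3) + exp(2*I*pi/3))*conj(1) + 1*(exp(-2*I*pi/3) + 2*exp(2*I*pi/3))*conj(-1)]
      = (1/6)[(7) + (-exp(2*I*pi/3) - 2*exp(-2*I*pi/3)) + (4 + exp(-2*I*pi/3) + 2*exp(2*I*pi/3)) + (-3) + (4 + 2*exp(-2*I*pi/3) + exp(2*I*pi/3)) + (-2*exp(2*I*pi/3) - exp(-2*I*pi/3))] = 12/6 = 2
  <chi_rho, chi_4> = (1/6)[1*(7)*conj(1) + 1*(2*exp(-2*I*pi/3) + exp(2*I*pi/3))*conj(exp(-2*I*pi/3)) + 1*(4 + exp(-2*I*pi/3) + 2*exp(2*I*pi/3))*conj(exp(2*I*pi/3)) + 1*(3)*conj(1) + 1*(4 + 2*exp(-2*I*pi/3) + exp(2*I*pi/3))*conj(exp(-2*I*pi/3)) + 1*(exp(-2*I*pi/3) + 2*exp(2*I*pi/3))*conj(exp(2*I*pi/3))]
      = (1/6)[(7) + (2 + exp(-2*I*pi/3)) + (2 + 4*exp(-2*I*pi/3) + exp(2*I*pi/3)) + (3) + (2 + exp(-2*I*pi/3) + 4*exp(2*I*pi/3)) + (2 + exp(2*I*pi/3))] = 12/6 = 2
  <chi_rho, chi_5> = (1/6)[1*(7)*conj(1) + 1*(2*exp(-2*I*pi/3) + exp(2*I*pi/3))*conj(exp(-I*pi/3)) + 1*(4 + exp(-2*I*pi/3) + 2*exp(2*I*pi/3))*conj(exp(-2*I*pi/3)) + 1*(3)*conj(-1) + 1*(4 + 2*exp(-2*I*pi/3) + exp(2*I*pi/3))*conj(exp(2*I*pi/3)) + 1*(exp(-2*I*pi/3) + 2*exp(2*I*pi/3))*conj(exp(I*pi/3))]
      = (1/6)[(7) + (-1 + 2*exp(-I*pi/3)) + (1 + 2*exp(-2*I*pi/3) + 4*exp(2*I*pi/3)) + (-3) + (1 + 4*exp(-2*I*pi/3) + 2*exp(2*I*pi/3)) + (-1 + 2*exp(I*pi/3))] = 0/6 = 0
(Exp terms are combined using exp(i*s)*conj(exp(i*t)) = exp(i*(s-t)), and sums of them are collapsed using the identity that for every m > 1 the m distinct m-th roots of unity sum to 0, e.g. 1 + exp(2*I*pi/3) + exp(-2*I*pi/3) = 0.)
Dimension check: dim(rho) = sum (mult * dim) = 2*1 + 0*1 + 1*1 + 2*1 + 2*1 + 0*1 = 7 = chi_rho(e) = 7.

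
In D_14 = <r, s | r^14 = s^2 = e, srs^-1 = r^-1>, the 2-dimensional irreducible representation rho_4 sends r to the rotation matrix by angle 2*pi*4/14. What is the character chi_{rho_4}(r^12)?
chi_{rho_4}(r^12) = 2*cos(2*pi*4*12/14) = -2*cos(pi/7)

Reasoning: rho_4(r^12) is rotation by angle 2*pi*4*12/14, whose trace is 2*cos(2*pi*4*12/14) = -2*cos(pi/7).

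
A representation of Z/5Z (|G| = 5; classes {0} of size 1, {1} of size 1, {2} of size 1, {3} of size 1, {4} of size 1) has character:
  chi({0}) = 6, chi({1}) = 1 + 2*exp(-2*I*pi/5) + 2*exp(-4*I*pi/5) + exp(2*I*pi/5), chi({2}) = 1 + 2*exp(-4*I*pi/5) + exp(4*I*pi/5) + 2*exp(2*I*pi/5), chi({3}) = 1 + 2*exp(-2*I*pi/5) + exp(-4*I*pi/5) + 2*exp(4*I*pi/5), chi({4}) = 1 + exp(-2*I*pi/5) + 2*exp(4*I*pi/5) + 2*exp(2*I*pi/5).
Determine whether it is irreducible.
Not irreducible (reducible): <chi, chi> = 10 > 1.

Why: <chi, chi> = (1/|G|) sum_C |C| * |chi(C)|^2 = (1/5)[1*|6|^2 + 1*|1 + 2*exp(-2*I*pi/5) + 2*exp(-4*I*pi/5) + exp(2*I*pi/5)|^2 + 1*|1 + 2*exp(-4*I*pi/5) + exp(4*I*pi/5) + 2*exp(2*I*pi/5)|^2 + 1*|1 + 2*exp(-2*I*pi/5) + exp(-4*I*pi/5) + 2*exp(4*I*pi/5)|^2 + 1*|1 + exp(-2*I*pi/5) + 2*exp(4*I*pi/5) + 2*exp(2*I*pi/5)|^2]
  = (1/5)[(36) + (10 + 7*exp(-2*I*pi/5) + 6*exp(-4*I*pi/5) + 6*exp(4*I*pi/5) + 7*exp(2*I*pi/5)) + (10 + 6*exp(-2*I*pi/5) + 7*exp(-4*I*pi/5) + 7*exp(4*I*pi/5) + 6*exp(2*I*pi/5)) + (10 + 6*exp(-2*I*pi/5) + 7*exp(-4*I*pi/5) + 7*exp(4*I*pi/5) + 6*exp(2*I*pi/5)) + (10 + 7*exp(-2*I*pi/5) + 6*exp(-4*I*pi/5) + 6*exp(4*I*pi/5) + 7*exp(2*I*pi/5))] = 50/5 = 10.
(Exp terms are combined using exp(i*s)*conj(exp(i*t)) = exp(i*(s-t)), and sums of them are collapsed using the identity that for every m > 1 the m distinct m-th roots of unity sum to 0, e.g. 1 + exp(2*I*pi/3) + exp(-2*I*pi/3) = 0.)
A character is irreducible iff <chi, chi> = 1, so this representation is reducible.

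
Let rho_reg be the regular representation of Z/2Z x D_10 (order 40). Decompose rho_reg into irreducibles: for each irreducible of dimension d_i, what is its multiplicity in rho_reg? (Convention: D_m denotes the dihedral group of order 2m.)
Each irreducible V_i of dimension d_i appears with multiplicity d_i, i.e. rho_reg = (direct sum over all irreducibles V_i) d_i V_i. The irreducible dimensions for Z/2Z x D_10 are 1, 1, 1, 1, 1, 1, 1, 1, 2, 2, 2, 2, 2, 2, 2, 2: 8 irreducibles of dimension 1, each with multiplicity 1; 8 irreducibles of dimension 2, each with multiplicity 2. Total dimension 8*1*1 + 8*2*2 = 40 = |G|.

Working: General theorem: in the regular representation of a finite group G, each irreducible appears with multiplicity equal to its dimension. Check: dim(rho_reg) = sum d_i^2 = 1 + 1 + 1 + 1 + 1 + 1 + 1 + 1 + 4 + 4 + 4 + 4 + 4 + 4 + 4 + 4 = 40 = |G|.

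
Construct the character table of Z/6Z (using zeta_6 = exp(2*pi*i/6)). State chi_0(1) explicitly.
Character table of Z/6Z (irreps indexed chi_0,...,chi_5 with chi_k(m) = zeta_6^(k*m), zeta_6 = exp(2*pi*i/6)):
  irrep \ class  {0} (size 1)  {1} (size 1)    {2} (size 1)    {3} (size 1)  {4} (size 1)    {5} (size 1)  
  chi_0          1             1               1               1             1               1             
  chi_1          1             exp(I*pi/3)     exp(2*I*pi/3)   -1            exp(-2*I*pi/3)  exp(-I*pi/3)  
  chi_2          1             exp(2*I*pi/3)   exp(-2*I*pi/3)  1             exp(2*I*pi/3)   exp(-2*I*pi/3)
  chi_3          1             -1              1               -1            1               -1            
  chi_4          1             exp(-2*I*pi/3)  exp(2*I*pi/3)   1             exp(-2*I*pi/3)  exp(2*I*pi/3) 
  chi_5          1             exp(-I*pi/3)    exp(-2*I*pi/3)  -1            exp(2*I*pi/3)   exp(I*pi/3)   

Spot check: chi_0(1) = zeta_6^(0*1) = zeta_6^0 = 1.

Working: Z/6Z is abelian, so all 6 irreducible complex representations are 1-dimensional. They are given by chi_k(m) = zeta_6^(k*m) for k = 0,...,5. Row orthogonality: sum_m chi_k(m) conj(chi_l(m)) = 6 * [k = l].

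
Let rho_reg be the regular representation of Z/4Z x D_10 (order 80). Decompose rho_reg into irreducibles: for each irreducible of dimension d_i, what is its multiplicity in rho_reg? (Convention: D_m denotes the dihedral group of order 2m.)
Each irreducible V_i of dimension d_i appears with multiplicity d_i, i.e. rho_reg = (direct sum over all irreducibles V_i) d_i V_i. The irreducible dimensions for Z/4Z x D_10 are 1, 1, 1, 1, 1, 1, 1, 1, 1, 1, 1, 1, 1, 1, 1, 1, 2, 2, 2, 2, 2, 2, 2, 2, 2, 2, 2, 2, 2, 2, 2, 2: 16 irreducibles of dimension 1, each with multiplicity 1; 16 irreducibles of dimension 2, each with multiplicity 2. Total dimension 16*1*1 + 16*2*2 = 80 = |G|.

Why: General theorem: in the regular representation of a finite group G, each irreducible appears with multiplicity equal to its dimension. Check: dim(rho_reg) = sum d_i^2 = 1 + 1 + 1 + 1 + 1 + 1 + 1 + 1 + 1 + 1 + 1 + 1 + 1 + 1 + 1 + 1 + 4 + 4 + 4 + 4 + 4 + 4 + 4 + 4 + 4 + 4 + 4 + 4 + 4 + 4 + 4 + 4 = 80 = |G|.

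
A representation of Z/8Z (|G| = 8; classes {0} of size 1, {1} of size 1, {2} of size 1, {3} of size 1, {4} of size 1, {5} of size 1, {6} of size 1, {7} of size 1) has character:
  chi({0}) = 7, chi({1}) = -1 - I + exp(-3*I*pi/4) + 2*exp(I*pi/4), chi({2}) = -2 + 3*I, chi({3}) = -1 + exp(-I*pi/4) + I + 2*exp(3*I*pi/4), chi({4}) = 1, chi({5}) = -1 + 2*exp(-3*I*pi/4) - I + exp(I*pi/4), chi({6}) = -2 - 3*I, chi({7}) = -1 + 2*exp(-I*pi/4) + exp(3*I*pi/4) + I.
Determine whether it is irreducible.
Not irreducible (reducible): <chi, chi> = 11 > 1.

Explanation: <chi, chi> = (1/|G|) sum_C |C| * |chi(C)|^2 = (1/8)[1*|7|^2 + 1*|-1 - I + exp(-3*I*pi/4) + 2*exp(I*pi/4)|^2 + 1*|-2 + 3*I|^2 + 1*|-1 + exp(-I*pi/4) + I + 2*exp(3*I*pi/4)|^2 + 1*|1|^2 + 1*|-1 + 2*exp(-3*I*pi/4) - I + exp(I*pi/4)|^2 + 1*|-2 - 3*I|^2 + 1*|-1 + 2*exp(-I*pi/4) + exp(3*I*pi/4) + I|^2]
  = (1/8)[(49) + (3 - 4*exp(I*pi/4) - exp(-I*pi/4) + exp(3*I*pi/4) - 2*exp(-3*I*pi/4)) + (13) + (3 - 2*exp(I*pi/4) - exp(3*I*pi/4) + exp(-I*pi/4) - 4*exp(-3*I*pi/4)) + (1) + (3 - 2*exp(I*pi/4) - exp(3*I*pi/4) + exp(-I*pi/4) - 4*exp(-3*I*pi/4)) + (13) + (3 - 4*exp(I*pi/4) - exp(-I*pi/4) + exp(3*I*pi/4) - 2*exp(-3*I*pi/4))] = 88/8 = 11.
(Exp terms are combined using exp(i*s)*conj(exp(i*t)) = exp(i*(s-t)), and sums of them are collapsed using the identity that for every m > 1 the m distinct m-th roots of unity sum to 0, e.g. 1 + exp(2*I*pi/3) + exp(-2*I*pi/3) = 0.)
A character is irreducible iff <chi, chi> = 1, so this representation is reducible.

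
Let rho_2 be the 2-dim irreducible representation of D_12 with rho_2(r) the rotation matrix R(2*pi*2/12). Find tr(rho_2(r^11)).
chi_{rho_2}(r^11) = 2*cos(2*pi*2*11/12) = 1

Working: rho_2(r^11) is rotation by angle 2*pi*2*11/12, whose trace is 2*cos(2*pi*2*11/12) = 1.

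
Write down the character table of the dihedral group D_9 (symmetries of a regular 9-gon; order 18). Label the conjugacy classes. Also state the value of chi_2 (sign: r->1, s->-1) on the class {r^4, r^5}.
Conjugacy classes: {e} of size 1, {r^1, r^8} of size 2, {r^2, r^7} of size 2, {r^3, r^6} of size 2, {r^4, r^5} of size 2, {s, sr, ..., sr^8} of size 9.
Character table:
  irrep \ class              {e} (size 1)  {r^1, r^8} (size 2)  {r^2, r^7} (size 2)  {r^3, r^6} (size 2)  {r^4, r^5} (size 2)  {s, sr, ..., sr^8} (size 9)
  chi_1 (triv)               1             1                    1                    1                    1                    1                          
  chi_2 (sign: r->1, s->-1)  1             1                    1                    1                    1                    -1                         
  chi_3 (2d, j=1)            2             2*cos(2*pi/9)        2*cos(4*pi/9)        -1                   -2*cos(pi/9)         0                          
  chi_4 (2d, j=2)            2             2*cos(4*pi/9)        -2*cos(pi/9)         -1                   2*cos(2*pi/9)        0                          
  chi_5 (2d, j=3)            2             -1                   -1                   2                    -1                   0                          
  chi_6 (2d, j=4)            2             -2*cos(pi/9)         2*cos(2*pi/9)        -1                   2*cos(4*pi/9)        0                          

Spot check: chi_2 (sign: r->1, s->-1) on {r^4, r^5} = 1.

Why: D_9 has order 2*9 = 18 with 6 conjugacy classes, hence 6 irreducibles. Sum of squared dims 1 + 1 + 4 + 4 + 4 + 4 = 18 = |G|. Linear characters come from the abelianisation; the 2-dimensional irreps have character r^k -> 2*cos(2*pi*j*k/9), reflections -> 0.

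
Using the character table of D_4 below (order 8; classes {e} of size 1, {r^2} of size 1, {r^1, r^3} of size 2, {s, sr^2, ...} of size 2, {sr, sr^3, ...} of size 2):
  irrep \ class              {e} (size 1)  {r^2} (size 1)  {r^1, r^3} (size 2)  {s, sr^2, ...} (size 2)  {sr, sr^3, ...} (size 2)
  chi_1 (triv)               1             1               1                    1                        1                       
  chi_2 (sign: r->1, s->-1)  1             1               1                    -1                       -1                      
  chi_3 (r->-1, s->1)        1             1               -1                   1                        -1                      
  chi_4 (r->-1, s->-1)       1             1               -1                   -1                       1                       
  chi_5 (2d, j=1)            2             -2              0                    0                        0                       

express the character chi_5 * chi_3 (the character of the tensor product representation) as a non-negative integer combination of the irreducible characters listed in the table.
chi_5 tensor chi_3 = chi_5 (all other irreducibles have multiplicity 0).

Working: The character of a tensor product is the pointwise product (chi_5 * chi_3)(C) = chi_5(C) * chi_3(C):
  {e}: (2)*(1), {r^2}: (-2)*(1), {r^1, r^3}: (0)*(-1), {s, sr^2, ...}: (0)*(1), {sr, sr^3, ...}: (0)*(-1)
so (chi_5 * chi_3) takes values
  {e} -> 2, {r^2} -> -2, {r^1, r^3} -> 0, {s, sr^2, ...} -> 0, {sr, sr^3, ...} -> 0.
Now take the inner product of this character with each irreducible chi from the table, <chi_5*chi_3, chi> = (1/8) sum_C |C| (chi_5*chi_3)(C) conj(chi(C)):
  <chi_5*chi_3, chi_1> = (1/8)[1*(2)*conj(1) + 1*(-2)*conj(1) + 2*(0)*conj(1) + 2*(0)*conj(1) + 2*(0)*conj(1)]
      = (1/8)[(2) + (-2) + (0) + (0) + (0)] = 0/8 = 0
  <chi_5*chi_3, chi_2> = (1/8)[1*(2)*conj(1) + 1*(-2)*conj(1) + 2*(0)*conj(1) + 2*(0)*conj(-1) + 2*(0)*conj(-1)]
      = (1/8)[(2) + (-2) + (0) + (0) + (0)] = 0/8 = 0
  <chi_5*chi_3, chi_3> = (1/8)[1*(2)*conj(1) + 1*(-2)*conj(1) + 2*(0)*conj(-1) + 2*(0)*conj(1) + 2*(0)*conj(-1)]
      = (1/8)[(2) + (-2) + (0) + (0) + (0)] = 0/8 = 0
  <chi_5*chi_3, chi_4> = (1/8)[1*(2)*conj(1) + 1*(-2)*conj(1) + 2*(0)*conj(-1) + 2*(0)*conj(-1) + 2*(0)*conj(1)]
      = (1/8)[(2) + (-2) + (0) + (0) + (0)] = 0/8 = 0
  <chi_5*chi_3, chi_5> = (1/8)[1*(2)*conj(2) + 1*(-2)*conj(-2) + 2*(0)*conj(0) + 2*(0)*conj(0) + 2*(0)*conj(0)]
      = (1/8)[(4) + (4) + (0) + (0) + (0)] = 8/8 = 1
Hence the multiplicities are chi_5: 1. Dimension check: dim(chi_5)*dim(chi_3) = 2*1 = 2 and sum (mult * dim) = 1*2 = 2.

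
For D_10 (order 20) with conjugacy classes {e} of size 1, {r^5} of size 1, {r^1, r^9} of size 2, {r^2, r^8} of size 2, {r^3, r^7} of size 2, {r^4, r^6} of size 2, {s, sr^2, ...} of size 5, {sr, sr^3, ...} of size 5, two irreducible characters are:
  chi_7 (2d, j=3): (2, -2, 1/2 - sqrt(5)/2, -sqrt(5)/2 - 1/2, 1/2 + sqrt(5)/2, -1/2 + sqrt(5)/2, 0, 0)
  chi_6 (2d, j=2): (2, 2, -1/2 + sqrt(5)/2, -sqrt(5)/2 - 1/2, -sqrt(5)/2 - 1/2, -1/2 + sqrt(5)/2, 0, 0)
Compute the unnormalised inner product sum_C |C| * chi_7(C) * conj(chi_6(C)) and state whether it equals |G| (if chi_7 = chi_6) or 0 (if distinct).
Sum = 0; so <chi_7, chi_6> = 0 (distinct irreducibles are orthogonal).

Why: Compute term by term over conjugacy classes (|C| * chi_7(C) * conj(chi_6(C))):
  1*(2)*conj(2) + 1*(-2)*conj(2) + 2*(1/2 - sqrt(5)/2)*conj(-1/2 + sqrt(5)/2) + 2*(-sqrt(5)/2 - 1/2)*conj(-sqrt(5)/2 - 1/2) + 2*(1/2 + sqrt(5)/2)*conj(-sqrt(5)/2 - 1/2) + 2*(-1/2 + sqrt(5)/2)*conj(-1/2 + sqrt(5)/2) + 5*(0)*conj(0) + 5*(0)*conj(0)
  = (4) + (-4) + (-3 + sqrt(5)) + (sqrt(5) + 3) + (-3 - sqrt(5)) + (3 - sqrt(5)) + (0) + (0)
  = 0.
Dividing by |G| = 20 gives 0/20 = 0, matching the row-orthogonality relation <chi_7, chi_6> = [chi_7 = chi_6].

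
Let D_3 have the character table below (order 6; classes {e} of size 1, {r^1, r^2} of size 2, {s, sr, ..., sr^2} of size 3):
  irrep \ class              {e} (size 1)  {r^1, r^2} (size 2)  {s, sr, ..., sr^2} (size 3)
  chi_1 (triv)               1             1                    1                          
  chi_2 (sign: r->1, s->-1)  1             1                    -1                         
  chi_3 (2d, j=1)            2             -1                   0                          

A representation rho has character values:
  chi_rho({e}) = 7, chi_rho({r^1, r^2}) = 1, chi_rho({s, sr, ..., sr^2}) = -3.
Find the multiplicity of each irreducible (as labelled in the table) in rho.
Multiplicities: chi_1: 0, chi_2: 3, chi_3: 2.

Explanation: Use <chi_rho, chi> = (1/|G|) sum_C |C| * chi_rho(C) * conj(chi(C)) with |G| = 6 for each irreducible chi in the table:
  <chi_rho, chi_1> = (1/6)[1*(7)*conj(1) + 2*(1)*conj(1) + 3*(-3)*conj(1)]
      = (1/6)[(7) + (2) + (-9)] = 0/6 = 0
  <chi_rho, chi_2> = (1/6)[1*(7)*conj(1) + 2*(1)*conj(1) + 3*(-3)*conj(-1)]
      = (1/6)[(7) + (2) + (9)] = 18/6 = 3
  <chi_rho, chi_3> = (1/6)[1*(7)*conj(2) + 2*(1)*conj(-1) + 3*(-3)*conj(0)]
      = (1/6)[(14) + (-2) + (0)] = 12/6 = 2
Dimension check: dim(rho) = sum (mult * dim) = 0*1 + 3*1 + 2*2 = 7 = chi_rho(e) = 7.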